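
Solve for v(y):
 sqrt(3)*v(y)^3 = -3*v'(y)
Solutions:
 v(y) = -sqrt(6)*sqrt(-1/(C1 - sqrt(3)*y))/2
 v(y) = sqrt(6)*sqrt(-1/(C1 - sqrt(3)*y))/2


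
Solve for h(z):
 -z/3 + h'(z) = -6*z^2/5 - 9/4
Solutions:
 h(z) = C1 - 2*z^3/5 + z^2/6 - 9*z/4


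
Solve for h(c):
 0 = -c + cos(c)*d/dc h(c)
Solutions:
 h(c) = C1 + Integral(c/cos(c), c)


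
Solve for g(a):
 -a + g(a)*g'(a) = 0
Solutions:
 g(a) = -sqrt(C1 + a^2)
 g(a) = sqrt(C1 + a^2)


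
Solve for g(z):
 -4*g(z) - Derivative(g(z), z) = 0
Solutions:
 g(z) = C1*exp(-4*z)


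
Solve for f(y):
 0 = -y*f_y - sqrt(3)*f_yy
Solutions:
 f(y) = C1 + C2*erf(sqrt(2)*3^(3/4)*y/6)


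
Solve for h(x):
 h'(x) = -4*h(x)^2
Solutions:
 h(x) = 1/(C1 + 4*x)


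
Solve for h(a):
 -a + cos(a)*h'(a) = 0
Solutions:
 h(a) = C1 + Integral(a/cos(a), a)


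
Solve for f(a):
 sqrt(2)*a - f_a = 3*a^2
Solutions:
 f(a) = C1 - a^3 + sqrt(2)*a^2/2


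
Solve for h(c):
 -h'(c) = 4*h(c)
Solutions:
 h(c) = C1*exp(-4*c)


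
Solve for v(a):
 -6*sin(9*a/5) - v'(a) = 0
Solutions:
 v(a) = C1 + 10*cos(9*a/5)/3


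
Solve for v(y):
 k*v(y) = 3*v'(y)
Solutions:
 v(y) = C1*exp(k*y/3)


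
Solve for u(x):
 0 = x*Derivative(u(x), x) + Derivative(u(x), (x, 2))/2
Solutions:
 u(x) = C1 + C2*erf(x)


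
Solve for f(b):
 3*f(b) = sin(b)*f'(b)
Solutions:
 f(b) = C1*(cos(b) - 1)^(3/2)/(cos(b) + 1)^(3/2)


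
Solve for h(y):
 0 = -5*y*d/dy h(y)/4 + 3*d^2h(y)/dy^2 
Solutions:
 h(y) = C1 + C2*erfi(sqrt(30)*y/12)


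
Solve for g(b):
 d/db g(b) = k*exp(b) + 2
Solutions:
 g(b) = C1 + 2*b + k*exp(b)


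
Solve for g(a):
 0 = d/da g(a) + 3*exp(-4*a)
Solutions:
 g(a) = C1 + 3*exp(-4*a)/4


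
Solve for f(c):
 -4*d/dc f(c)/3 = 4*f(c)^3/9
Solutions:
 f(c) = -sqrt(6)*sqrt(-1/(C1 - c))/2
 f(c) = sqrt(6)*sqrt(-1/(C1 - c))/2


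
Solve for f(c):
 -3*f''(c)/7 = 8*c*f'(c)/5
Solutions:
 f(c) = C1 + C2*erf(2*sqrt(105)*c/15)


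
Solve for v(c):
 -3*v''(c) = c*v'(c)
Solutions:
 v(c) = C1 + C2*erf(sqrt(6)*c/6)


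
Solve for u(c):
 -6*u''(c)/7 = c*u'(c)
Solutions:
 u(c) = C1 + C2*erf(sqrt(21)*c/6)


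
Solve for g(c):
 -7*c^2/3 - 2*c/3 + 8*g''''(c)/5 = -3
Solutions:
 g(c) = C1 + C2*c + C3*c^2 + C4*c^3 + 7*c^6/1728 + c^5/288 - 5*c^4/64


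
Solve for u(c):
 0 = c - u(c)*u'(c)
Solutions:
 u(c) = -sqrt(C1 + c^2)
 u(c) = sqrt(C1 + c^2)


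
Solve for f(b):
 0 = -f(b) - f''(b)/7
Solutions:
 f(b) = C1*sin(sqrt(7)*b) + C2*cos(sqrt(7)*b)


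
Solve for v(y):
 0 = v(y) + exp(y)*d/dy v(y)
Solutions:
 v(y) = C1*exp(exp(-y))


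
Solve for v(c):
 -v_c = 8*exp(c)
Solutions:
 v(c) = C1 - 8*exp(c)


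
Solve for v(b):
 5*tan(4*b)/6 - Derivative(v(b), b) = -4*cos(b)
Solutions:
 v(b) = C1 - 5*log(cos(4*b))/24 + 4*sin(b)


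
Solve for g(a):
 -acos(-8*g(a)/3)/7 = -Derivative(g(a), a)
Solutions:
 Integral(1/acos(-8*_y/3), (_y, g(a))) = C1 + a/7


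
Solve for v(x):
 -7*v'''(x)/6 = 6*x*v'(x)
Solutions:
 v(x) = C1 + Integral(C2*airyai(-42^(2/3)*x/7) + C3*airybi(-42^(2/3)*x/7), x)


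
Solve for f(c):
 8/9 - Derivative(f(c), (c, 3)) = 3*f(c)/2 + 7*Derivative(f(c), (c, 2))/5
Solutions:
 f(c) = C1*exp(c*(-28 + 98*2^(2/3)/(45*sqrt(64345) + 11497)^(1/3) + 2^(1/3)*(45*sqrt(64345) + 11497)^(1/3))/60)*sin(2^(1/3)*sqrt(3)*c*(-(45*sqrt(64345) + 11497)^(1/3) + 98*2^(1/3)/(45*sqrt(64345) + 11497)^(1/3))/60) + C2*exp(c*(-28 + 98*2^(2/3)/(45*sqrt(64345) + 11497)^(1/3) + 2^(1/3)*(45*sqrt(64345) + 11497)^(1/3))/60)*cos(2^(1/3)*sqrt(3)*c*(-(45*sqrt(64345) + 11497)^(1/3) + 98*2^(1/3)/(45*sqrt(64345) + 11497)^(1/3))/60) + C3*exp(-c*(98*2^(2/3)/(45*sqrt(64345) + 11497)^(1/3) + 14 + 2^(1/3)*(45*sqrt(64345) + 11497)^(1/3))/30) + 16/27


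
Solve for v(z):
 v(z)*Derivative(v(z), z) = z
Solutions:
 v(z) = -sqrt(C1 + z^2)
 v(z) = sqrt(C1 + z^2)


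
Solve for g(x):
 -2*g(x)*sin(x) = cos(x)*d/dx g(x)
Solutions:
 g(x) = C1*cos(x)^2


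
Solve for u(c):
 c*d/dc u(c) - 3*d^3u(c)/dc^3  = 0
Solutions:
 u(c) = C1 + Integral(C2*airyai(3^(2/3)*c/3) + C3*airybi(3^(2/3)*c/3), c)


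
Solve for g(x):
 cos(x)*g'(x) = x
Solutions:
 g(x) = C1 + Integral(x/cos(x), x)


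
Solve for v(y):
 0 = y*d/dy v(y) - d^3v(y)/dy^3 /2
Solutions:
 v(y) = C1 + Integral(C2*airyai(2^(1/3)*y) + C3*airybi(2^(1/3)*y), y)


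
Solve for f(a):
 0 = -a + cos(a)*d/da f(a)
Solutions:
 f(a) = C1 + Integral(a/cos(a), a)


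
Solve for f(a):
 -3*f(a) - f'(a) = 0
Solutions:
 f(a) = C1*exp(-3*a)


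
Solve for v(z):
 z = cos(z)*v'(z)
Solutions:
 v(z) = C1 + Integral(z/cos(z), z)


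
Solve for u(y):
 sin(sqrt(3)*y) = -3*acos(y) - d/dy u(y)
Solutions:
 u(y) = C1 - 3*y*acos(y) + 3*sqrt(1 - y^2) + sqrt(3)*cos(sqrt(3)*y)/3


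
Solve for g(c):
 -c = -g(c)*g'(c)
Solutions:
 g(c) = -sqrt(C1 + c^2)
 g(c) = sqrt(C1 + c^2)


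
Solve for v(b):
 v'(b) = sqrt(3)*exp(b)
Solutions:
 v(b) = C1 + sqrt(3)*exp(b)


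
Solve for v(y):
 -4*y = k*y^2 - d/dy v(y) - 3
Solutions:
 v(y) = C1 + k*y^3/3 + 2*y^2 - 3*y


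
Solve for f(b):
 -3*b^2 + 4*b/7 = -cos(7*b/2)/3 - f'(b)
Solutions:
 f(b) = C1 + b^3 - 2*b^2/7 - 2*sin(7*b/2)/21


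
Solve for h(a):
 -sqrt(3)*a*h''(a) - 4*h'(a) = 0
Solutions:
 h(a) = C1 + C2*a^(1 - 4*sqrt(3)/3)


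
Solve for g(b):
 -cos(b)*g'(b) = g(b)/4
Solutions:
 g(b) = C1*(sin(b) - 1)^(1/8)/(sin(b) + 1)^(1/8)


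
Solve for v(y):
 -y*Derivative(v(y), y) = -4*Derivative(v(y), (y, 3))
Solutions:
 v(y) = C1 + Integral(C2*airyai(2^(1/3)*y/2) + C3*airybi(2^(1/3)*y/2), y)


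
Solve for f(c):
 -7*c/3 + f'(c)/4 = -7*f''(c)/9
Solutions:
 f(c) = C1 + C2*exp(-9*c/28) + 14*c^2/3 - 784*c/27


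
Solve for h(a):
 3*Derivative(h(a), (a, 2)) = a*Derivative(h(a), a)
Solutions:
 h(a) = C1 + C2*erfi(sqrt(6)*a/6)


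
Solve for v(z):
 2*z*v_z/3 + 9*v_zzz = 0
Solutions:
 v(z) = C1 + Integral(C2*airyai(-2^(1/3)*z/3) + C3*airybi(-2^(1/3)*z/3), z)


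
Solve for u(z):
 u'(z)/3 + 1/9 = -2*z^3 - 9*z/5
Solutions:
 u(z) = C1 - 3*z^4/2 - 27*z^2/10 - z/3


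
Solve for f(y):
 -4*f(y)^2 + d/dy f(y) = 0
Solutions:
 f(y) = -1/(C1 + 4*y)


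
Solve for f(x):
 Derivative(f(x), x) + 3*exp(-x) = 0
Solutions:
 f(x) = C1 + 3*exp(-x)


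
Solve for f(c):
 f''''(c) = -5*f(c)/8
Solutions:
 f(c) = (C1*sin(2^(3/4)*5^(1/4)*c/4) + C2*cos(2^(3/4)*5^(1/4)*c/4))*exp(-2^(3/4)*5^(1/4)*c/4) + (C3*sin(2^(3/4)*5^(1/4)*c/4) + C4*cos(2^(3/4)*5^(1/4)*c/4))*exp(2^(3/4)*5^(1/4)*c/4)


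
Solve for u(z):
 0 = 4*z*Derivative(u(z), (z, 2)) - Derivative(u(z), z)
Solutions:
 u(z) = C1 + C2*z^(5/4)


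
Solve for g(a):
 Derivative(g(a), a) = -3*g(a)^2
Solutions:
 g(a) = 1/(C1 + 3*a)


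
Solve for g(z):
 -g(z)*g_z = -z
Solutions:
 g(z) = -sqrt(C1 + z^2)
 g(z) = sqrt(C1 + z^2)


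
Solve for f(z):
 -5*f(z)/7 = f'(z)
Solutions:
 f(z) = C1*exp(-5*z/7)


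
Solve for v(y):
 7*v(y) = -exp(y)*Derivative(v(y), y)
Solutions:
 v(y) = C1*exp(7*exp(-y))


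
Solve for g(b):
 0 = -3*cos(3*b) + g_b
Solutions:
 g(b) = C1 + sin(3*b)


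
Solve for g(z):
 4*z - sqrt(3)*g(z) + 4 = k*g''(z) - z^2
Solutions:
 g(z) = C1*exp(-3^(1/4)*z*sqrt(-1/k)) + C2*exp(3^(1/4)*z*sqrt(-1/k)) - 2*k/3 + sqrt(3)*z^2/3 + 4*sqrt(3)*z/3 + 4*sqrt(3)/3


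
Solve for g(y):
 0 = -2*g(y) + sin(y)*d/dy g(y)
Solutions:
 g(y) = C1*(cos(y) - 1)/(cos(y) + 1)


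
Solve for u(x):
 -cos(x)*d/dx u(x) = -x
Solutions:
 u(x) = C1 + Integral(x/cos(x), x)


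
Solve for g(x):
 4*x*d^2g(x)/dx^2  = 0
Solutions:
 g(x) = C1 + C2*x


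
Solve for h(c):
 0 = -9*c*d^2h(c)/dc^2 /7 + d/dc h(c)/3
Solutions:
 h(c) = C1 + C2*c^(34/27)


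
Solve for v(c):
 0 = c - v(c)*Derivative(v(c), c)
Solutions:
 v(c) = -sqrt(C1 + c^2)
 v(c) = sqrt(C1 + c^2)


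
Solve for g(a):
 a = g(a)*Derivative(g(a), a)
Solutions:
 g(a) = -sqrt(C1 + a^2)
 g(a) = sqrt(C1 + a^2)


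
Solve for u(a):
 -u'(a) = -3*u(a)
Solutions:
 u(a) = C1*exp(3*a)


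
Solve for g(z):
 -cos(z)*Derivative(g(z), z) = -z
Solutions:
 g(z) = C1 + Integral(z/cos(z), z)


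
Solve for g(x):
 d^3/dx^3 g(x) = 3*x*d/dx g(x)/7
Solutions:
 g(x) = C1 + Integral(C2*airyai(3^(1/3)*7^(2/3)*x/7) + C3*airybi(3^(1/3)*7^(2/3)*x/7), x)


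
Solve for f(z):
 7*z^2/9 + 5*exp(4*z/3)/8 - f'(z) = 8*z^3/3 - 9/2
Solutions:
 f(z) = C1 - 2*z^4/3 + 7*z^3/27 + 9*z/2 + 15*exp(4*z/3)/32


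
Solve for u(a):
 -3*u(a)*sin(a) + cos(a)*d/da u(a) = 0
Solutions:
 u(a) = C1/cos(a)^3


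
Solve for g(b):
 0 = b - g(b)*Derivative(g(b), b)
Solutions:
 g(b) = -sqrt(C1 + b^2)
 g(b) = sqrt(C1 + b^2)


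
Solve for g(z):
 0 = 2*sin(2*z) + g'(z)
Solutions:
 g(z) = C1 + cos(2*z)


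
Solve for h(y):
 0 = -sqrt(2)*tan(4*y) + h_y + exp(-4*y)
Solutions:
 h(y) = C1 + sqrt(2)*log(tan(4*y)^2 + 1)/8 + exp(-4*y)/4


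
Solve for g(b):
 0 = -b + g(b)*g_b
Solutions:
 g(b) = -sqrt(C1 + b^2)
 g(b) = sqrt(C1 + b^2)


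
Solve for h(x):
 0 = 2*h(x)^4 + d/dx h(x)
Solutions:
 h(x) = (-3^(2/3) - 3*3^(1/6)*I)*(1/(C1 + 2*x))^(1/3)/6
 h(x) = (-3^(2/3) + 3*3^(1/6)*I)*(1/(C1 + 2*x))^(1/3)/6
 h(x) = (1/(C1 + 6*x))^(1/3)


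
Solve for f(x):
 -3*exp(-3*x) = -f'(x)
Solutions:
 f(x) = C1 - exp(-3*x)


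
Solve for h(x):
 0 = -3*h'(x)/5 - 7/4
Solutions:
 h(x) = C1 - 35*x/12


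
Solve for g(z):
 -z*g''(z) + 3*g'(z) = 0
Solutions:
 g(z) = C1 + C2*z^4


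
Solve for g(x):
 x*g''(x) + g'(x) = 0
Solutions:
 g(x) = C1 + C2*log(x)


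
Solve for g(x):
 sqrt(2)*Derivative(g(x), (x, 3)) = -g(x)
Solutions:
 g(x) = C3*exp(-2^(5/6)*x/2) + (C1*sin(2^(5/6)*sqrt(3)*x/4) + C2*cos(2^(5/6)*sqrt(3)*x/4))*exp(2^(5/6)*x/4)


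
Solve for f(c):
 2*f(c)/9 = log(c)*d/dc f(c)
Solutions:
 f(c) = C1*exp(2*li(c)/9)


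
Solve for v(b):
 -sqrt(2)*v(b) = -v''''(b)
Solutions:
 v(b) = C1*exp(-2^(1/8)*b) + C2*exp(2^(1/8)*b) + C3*sin(2^(1/8)*b) + C4*cos(2^(1/8)*b)


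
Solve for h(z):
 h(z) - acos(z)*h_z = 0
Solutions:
 h(z) = C1*exp(Integral(1/acos(z), z))


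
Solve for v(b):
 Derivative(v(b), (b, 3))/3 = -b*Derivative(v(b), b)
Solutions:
 v(b) = C1 + Integral(C2*airyai(-3^(1/3)*b) + C3*airybi(-3^(1/3)*b), b)


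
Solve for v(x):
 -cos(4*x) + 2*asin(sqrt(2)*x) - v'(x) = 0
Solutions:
 v(x) = C1 + 2*x*asin(sqrt(2)*x) + sqrt(2)*sqrt(1 - 2*x^2) - sin(4*x)/4


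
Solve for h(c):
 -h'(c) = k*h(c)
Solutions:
 h(c) = C1*exp(-c*k)


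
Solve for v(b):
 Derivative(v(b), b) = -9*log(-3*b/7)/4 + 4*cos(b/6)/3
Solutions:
 v(b) = C1 - 9*b*log(-b)/4 - 9*b*log(3)/4 + 9*b/4 + 9*b*log(7)/4 + 8*sin(b/6)


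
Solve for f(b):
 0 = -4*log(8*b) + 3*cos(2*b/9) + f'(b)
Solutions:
 f(b) = C1 + 4*b*log(b) - 4*b + 12*b*log(2) - 27*sin(2*b/9)/2


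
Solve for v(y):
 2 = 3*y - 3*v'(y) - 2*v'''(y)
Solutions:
 v(y) = C1 + C2*sin(sqrt(6)*y/2) + C3*cos(sqrt(6)*y/2) + y^2/2 - 2*y/3


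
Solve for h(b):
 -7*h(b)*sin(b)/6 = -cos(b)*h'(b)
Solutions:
 h(b) = C1/cos(b)^(7/6)


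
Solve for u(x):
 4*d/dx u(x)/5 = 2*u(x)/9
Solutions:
 u(x) = C1*exp(5*x/18)


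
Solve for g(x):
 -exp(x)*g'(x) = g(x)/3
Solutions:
 g(x) = C1*exp(exp(-x)/3)


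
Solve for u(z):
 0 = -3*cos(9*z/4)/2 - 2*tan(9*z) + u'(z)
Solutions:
 u(z) = C1 - 2*log(cos(9*z))/9 + 2*sin(9*z/4)/3


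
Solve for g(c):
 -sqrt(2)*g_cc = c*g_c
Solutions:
 g(c) = C1 + C2*erf(2^(1/4)*c/2)


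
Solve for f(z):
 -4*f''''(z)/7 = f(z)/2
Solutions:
 f(z) = (C1*sin(2^(3/4)*7^(1/4)*z/4) + C2*cos(2^(3/4)*7^(1/4)*z/4))*exp(-2^(3/4)*7^(1/4)*z/4) + (C3*sin(2^(3/4)*7^(1/4)*z/4) + C4*cos(2^(3/4)*7^(1/4)*z/4))*exp(2^(3/4)*7^(1/4)*z/4)


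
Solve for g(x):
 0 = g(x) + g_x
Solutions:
 g(x) = C1*exp(-x)


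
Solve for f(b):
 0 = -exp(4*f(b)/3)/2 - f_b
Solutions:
 f(b) = 3*log(-(1/(C1 + 2*b))^(1/4)) + 3*log(3)/4
 f(b) = 3*log(1/(C1 + 2*b))/4 + 3*log(3)/4
 f(b) = 3*log(-I*(1/(C1 + 2*b))^(1/4)) + 3*log(3)/4
 f(b) = 3*log(I*(1/(C1 + 2*b))^(1/4)) + 3*log(3)/4


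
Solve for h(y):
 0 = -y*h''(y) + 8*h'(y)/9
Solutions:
 h(y) = C1 + C2*y^(17/9)


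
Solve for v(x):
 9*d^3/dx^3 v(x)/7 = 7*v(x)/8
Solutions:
 v(x) = C3*exp(3^(1/3)*7^(2/3)*x/6) + (C1*sin(3^(5/6)*7^(2/3)*x/12) + C2*cos(3^(5/6)*7^(2/3)*x/12))*exp(-3^(1/3)*7^(2/3)*x/12)


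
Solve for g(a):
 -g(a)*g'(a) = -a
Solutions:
 g(a) = -sqrt(C1 + a^2)
 g(a) = sqrt(C1 + a^2)


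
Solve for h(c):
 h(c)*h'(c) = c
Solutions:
 h(c) = -sqrt(C1 + c^2)
 h(c) = sqrt(C1 + c^2)


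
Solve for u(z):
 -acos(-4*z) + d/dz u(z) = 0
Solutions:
 u(z) = C1 + z*acos(-4*z) + sqrt(1 - 16*z^2)/4


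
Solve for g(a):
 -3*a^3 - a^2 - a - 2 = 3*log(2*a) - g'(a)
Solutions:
 g(a) = C1 + 3*a^4/4 + a^3/3 + a^2/2 + 3*a*log(a) - a + a*log(8)


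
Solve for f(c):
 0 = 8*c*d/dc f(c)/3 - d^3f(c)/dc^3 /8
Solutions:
 f(c) = C1 + Integral(C2*airyai(4*3^(2/3)*c/3) + C3*airybi(4*3^(2/3)*c/3), c)


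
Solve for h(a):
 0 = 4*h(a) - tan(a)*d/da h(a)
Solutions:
 h(a) = C1*sin(a)^4


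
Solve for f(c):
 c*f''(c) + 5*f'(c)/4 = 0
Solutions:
 f(c) = C1 + C2/c^(1/4)


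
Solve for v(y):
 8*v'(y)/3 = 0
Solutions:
 v(y) = C1


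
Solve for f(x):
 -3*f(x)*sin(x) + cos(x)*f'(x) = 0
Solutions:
 f(x) = C1/cos(x)^3


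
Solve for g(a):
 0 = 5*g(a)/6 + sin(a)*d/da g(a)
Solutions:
 g(a) = C1*(cos(a) + 1)^(5/12)/(cos(a) - 1)^(5/12)


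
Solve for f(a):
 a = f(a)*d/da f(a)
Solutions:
 f(a) = -sqrt(C1 + a^2)
 f(a) = sqrt(C1 + a^2)


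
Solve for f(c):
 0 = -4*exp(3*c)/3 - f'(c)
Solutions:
 f(c) = C1 - 4*exp(3*c)/9


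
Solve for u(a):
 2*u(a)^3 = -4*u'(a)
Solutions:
 u(a) = -sqrt(-1/(C1 - a))
 u(a) = sqrt(-1/(C1 - a))


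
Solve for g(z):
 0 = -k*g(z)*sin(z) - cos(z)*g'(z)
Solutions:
 g(z) = C1*exp(k*log(cos(z)))


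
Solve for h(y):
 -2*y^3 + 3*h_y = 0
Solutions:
 h(y) = C1 + y^4/6


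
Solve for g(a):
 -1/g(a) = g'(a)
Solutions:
 g(a) = -sqrt(C1 - 2*a)
 g(a) = sqrt(C1 - 2*a)


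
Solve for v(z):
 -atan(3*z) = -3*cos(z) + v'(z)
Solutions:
 v(z) = C1 - z*atan(3*z) + log(9*z^2 + 1)/6 + 3*sin(z)


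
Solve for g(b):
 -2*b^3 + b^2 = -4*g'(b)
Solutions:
 g(b) = C1 + b^4/8 - b^3/12


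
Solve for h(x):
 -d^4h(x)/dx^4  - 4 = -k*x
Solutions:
 h(x) = C1 + C2*x + C3*x^2 + C4*x^3 + k*x^5/120 - x^4/6


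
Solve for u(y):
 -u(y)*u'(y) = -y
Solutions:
 u(y) = -sqrt(C1 + y^2)
 u(y) = sqrt(C1 + y^2)


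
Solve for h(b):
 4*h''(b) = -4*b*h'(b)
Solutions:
 h(b) = C1 + C2*erf(sqrt(2)*b/2)


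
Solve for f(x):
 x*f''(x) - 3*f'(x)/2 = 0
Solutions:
 f(x) = C1 + C2*x^(5/2)


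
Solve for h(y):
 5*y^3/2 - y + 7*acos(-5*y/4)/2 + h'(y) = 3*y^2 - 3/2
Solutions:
 h(y) = C1 - 5*y^4/8 + y^3 + y^2/2 - 7*y*acos(-5*y/4)/2 - 3*y/2 - 7*sqrt(16 - 25*y^2)/10


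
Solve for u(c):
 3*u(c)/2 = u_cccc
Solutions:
 u(c) = C1*exp(-2^(3/4)*3^(1/4)*c/2) + C2*exp(2^(3/4)*3^(1/4)*c/2) + C3*sin(2^(3/4)*3^(1/4)*c/2) + C4*cos(2^(3/4)*3^(1/4)*c/2)


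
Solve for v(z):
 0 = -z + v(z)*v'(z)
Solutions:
 v(z) = -sqrt(C1 + z^2)
 v(z) = sqrt(C1 + z^2)


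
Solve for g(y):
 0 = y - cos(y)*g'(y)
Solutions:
 g(y) = C1 + Integral(y/cos(y), y)


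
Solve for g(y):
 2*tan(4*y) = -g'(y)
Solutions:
 g(y) = C1 + log(cos(4*y))/2


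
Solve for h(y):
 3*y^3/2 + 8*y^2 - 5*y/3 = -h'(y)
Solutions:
 h(y) = C1 - 3*y^4/8 - 8*y^3/3 + 5*y^2/6


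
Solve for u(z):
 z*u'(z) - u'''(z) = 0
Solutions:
 u(z) = C1 + Integral(C2*airyai(z) + C3*airybi(z), z)


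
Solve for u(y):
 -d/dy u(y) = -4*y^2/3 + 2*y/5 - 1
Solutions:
 u(y) = C1 + 4*y^3/9 - y^2/5 + y


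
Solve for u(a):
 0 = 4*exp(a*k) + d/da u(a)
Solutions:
 u(a) = C1 - 4*exp(a*k)/k


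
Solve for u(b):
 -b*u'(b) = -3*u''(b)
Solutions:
 u(b) = C1 + C2*erfi(sqrt(6)*b/6)


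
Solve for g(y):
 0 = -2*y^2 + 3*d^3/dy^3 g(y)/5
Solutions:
 g(y) = C1 + C2*y + C3*y^2 + y^5/18


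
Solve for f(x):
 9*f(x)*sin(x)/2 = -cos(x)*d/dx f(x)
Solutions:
 f(x) = C1*cos(x)^(9/2)


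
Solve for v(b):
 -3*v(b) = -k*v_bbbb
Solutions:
 v(b) = C1*exp(-3^(1/4)*b*(1/k)^(1/4)) + C2*exp(3^(1/4)*b*(1/k)^(1/4)) + C3*exp(-3^(1/4)*I*b*(1/k)^(1/4)) + C4*exp(3^(1/4)*I*b*(1/k)^(1/4))


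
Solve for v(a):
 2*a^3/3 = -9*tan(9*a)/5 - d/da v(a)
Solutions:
 v(a) = C1 - a^4/6 + log(cos(9*a))/5


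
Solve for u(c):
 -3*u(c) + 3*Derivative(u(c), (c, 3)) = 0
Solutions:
 u(c) = C3*exp(c) + (C1*sin(sqrt(3)*c/2) + C2*cos(sqrt(3)*c/2))*exp(-c/2)


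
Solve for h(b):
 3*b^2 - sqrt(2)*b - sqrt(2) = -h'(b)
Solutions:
 h(b) = C1 - b^3 + sqrt(2)*b^2/2 + sqrt(2)*b


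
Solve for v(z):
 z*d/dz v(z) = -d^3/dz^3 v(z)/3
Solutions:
 v(z) = C1 + Integral(C2*airyai(-3^(1/3)*z) + C3*airybi(-3^(1/3)*z), z)


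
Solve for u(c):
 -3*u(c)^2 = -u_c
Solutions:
 u(c) = -1/(C1 + 3*c)


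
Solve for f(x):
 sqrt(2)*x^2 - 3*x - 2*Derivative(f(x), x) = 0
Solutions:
 f(x) = C1 + sqrt(2)*x^3/6 - 3*x^2/4


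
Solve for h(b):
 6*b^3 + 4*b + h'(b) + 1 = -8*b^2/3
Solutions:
 h(b) = C1 - 3*b^4/2 - 8*b^3/9 - 2*b^2 - b


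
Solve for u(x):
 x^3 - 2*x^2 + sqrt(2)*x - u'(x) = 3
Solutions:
 u(x) = C1 + x^4/4 - 2*x^3/3 + sqrt(2)*x^2/2 - 3*x


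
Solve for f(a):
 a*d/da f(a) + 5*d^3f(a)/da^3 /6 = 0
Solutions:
 f(a) = C1 + Integral(C2*airyai(-5^(2/3)*6^(1/3)*a/5) + C3*airybi(-5^(2/3)*6^(1/3)*a/5), a)


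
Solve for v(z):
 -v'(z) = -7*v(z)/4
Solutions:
 v(z) = C1*exp(7*z/4)


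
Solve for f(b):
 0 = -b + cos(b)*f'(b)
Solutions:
 f(b) = C1 + Integral(b/cos(b), b)


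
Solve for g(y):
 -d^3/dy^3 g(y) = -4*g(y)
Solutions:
 g(y) = C3*exp(2^(2/3)*y) + (C1*sin(2^(2/3)*sqrt(3)*y/2) + C2*cos(2^(2/3)*sqrt(3)*y/2))*exp(-2^(2/3)*y/2)


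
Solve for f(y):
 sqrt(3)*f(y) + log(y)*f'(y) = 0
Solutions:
 f(y) = C1*exp(-sqrt(3)*li(y))


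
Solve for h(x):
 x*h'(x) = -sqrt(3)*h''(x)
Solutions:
 h(x) = C1 + C2*erf(sqrt(2)*3^(3/4)*x/6)


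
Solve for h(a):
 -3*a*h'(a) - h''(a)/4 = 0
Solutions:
 h(a) = C1 + C2*erf(sqrt(6)*a)


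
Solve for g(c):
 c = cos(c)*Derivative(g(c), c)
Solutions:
 g(c) = C1 + Integral(c/cos(c), c)


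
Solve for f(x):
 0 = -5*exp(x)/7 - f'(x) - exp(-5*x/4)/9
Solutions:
 f(x) = C1 - 5*exp(x)/7 + 4*exp(-5*x/4)/45


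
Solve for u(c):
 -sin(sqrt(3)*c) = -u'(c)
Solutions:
 u(c) = C1 - sqrt(3)*cos(sqrt(3)*c)/3


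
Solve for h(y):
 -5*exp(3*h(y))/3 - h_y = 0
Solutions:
 h(y) = log((-1 - sqrt(3)*I)*(1/(C1 + 5*y))^(1/3)/2)
 h(y) = log((-1 + sqrt(3)*I)*(1/(C1 + 5*y))^(1/3)/2)
 h(y) = log(1/(C1 + 5*y))/3


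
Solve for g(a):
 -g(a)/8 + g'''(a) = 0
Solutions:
 g(a) = C3*exp(a/2) + (C1*sin(sqrt(3)*a/4) + C2*cos(sqrt(3)*a/4))*exp(-a/4)


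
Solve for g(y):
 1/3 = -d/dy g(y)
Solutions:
 g(y) = C1 - y/3


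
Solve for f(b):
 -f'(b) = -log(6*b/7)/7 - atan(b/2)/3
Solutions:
 f(b) = C1 + b*log(b)/7 + b*atan(b/2)/3 - b*log(7)/7 - b/7 + b*log(6)/7 - log(b^2 + 4)/3


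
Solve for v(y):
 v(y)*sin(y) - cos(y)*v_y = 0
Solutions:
 v(y) = C1/cos(y)


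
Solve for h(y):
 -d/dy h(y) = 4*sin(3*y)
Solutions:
 h(y) = C1 + 4*cos(3*y)/3


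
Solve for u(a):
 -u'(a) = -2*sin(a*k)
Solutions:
 u(a) = C1 - 2*cos(a*k)/k


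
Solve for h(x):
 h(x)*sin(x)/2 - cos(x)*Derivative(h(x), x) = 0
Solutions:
 h(x) = C1/sqrt(cos(x))


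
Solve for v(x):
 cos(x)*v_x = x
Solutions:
 v(x) = C1 + Integral(x/cos(x), x)


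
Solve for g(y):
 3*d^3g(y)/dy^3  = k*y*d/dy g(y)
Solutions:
 g(y) = C1 + Integral(C2*airyai(3^(2/3)*k^(1/3)*y/3) + C3*airybi(3^(2/3)*k^(1/3)*y/3), y)


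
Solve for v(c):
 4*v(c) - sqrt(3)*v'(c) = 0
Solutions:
 v(c) = C1*exp(4*sqrt(3)*c/3)


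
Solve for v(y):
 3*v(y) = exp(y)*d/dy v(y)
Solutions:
 v(y) = C1*exp(-3*exp(-y))


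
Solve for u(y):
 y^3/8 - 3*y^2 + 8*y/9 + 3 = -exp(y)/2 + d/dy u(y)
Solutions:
 u(y) = C1 + y^4/32 - y^3 + 4*y^2/9 + 3*y + exp(y)/2


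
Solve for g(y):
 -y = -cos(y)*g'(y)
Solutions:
 g(y) = C1 + Integral(y/cos(y), y)


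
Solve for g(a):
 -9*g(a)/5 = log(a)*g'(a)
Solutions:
 g(a) = C1*exp(-9*li(a)/5)


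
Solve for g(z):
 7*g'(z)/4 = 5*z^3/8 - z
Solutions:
 g(z) = C1 + 5*z^4/56 - 2*z^2/7


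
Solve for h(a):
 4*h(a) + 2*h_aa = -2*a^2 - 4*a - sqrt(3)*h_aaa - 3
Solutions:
 h(a) = C1*exp(a*(-4*sqrt(3) + 2*2^(2/3)/(sqrt(267) + 85*sqrt(3)/9)^(1/3) + 3*2^(1/3)*(sqrt(267) + 85*sqrt(3)/9)^(1/3))/18)*sin(sqrt(3)*a*(-3*(2*sqrt(267) + 170*sqrt(3)/9)^(1/3) + 4/(2*sqrt(267) + 170*sqrt(3)/9)^(1/3))/18) + C2*exp(a*(-4*sqrt(3) + 2*2^(2/3)/(sqrt(267) + 85*sqrt(3)/9)^(1/3) + 3*2^(1/3)*(sqrt(267) + 85*sqrt(3)/9)^(1/3))/18)*cos(sqrt(3)*a*(-3*(2*sqrt(267) + 170*sqrt(3)/9)^(1/3) + 4/(2*sqrt(267) + 170*sqrt(3)/9)^(1/3))/18) + C3*exp(-a*(2*2^(2/3)/(sqrt(267) + 85*sqrt(3)/9)^(1/3) + 2*sqrt(3) + 3*2^(1/3)*(sqrt(267) + 85*sqrt(3)/9)^(1/3))/9) - a^2/2 - a - 1/4


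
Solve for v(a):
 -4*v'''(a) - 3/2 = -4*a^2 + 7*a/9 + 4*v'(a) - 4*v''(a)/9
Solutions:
 v(a) = C1 + a^3/3 + a^2/72 - 1537*a/648 + (C2*sin(sqrt(323)*a/18) + C3*cos(sqrt(323)*a/18))*exp(a/18)


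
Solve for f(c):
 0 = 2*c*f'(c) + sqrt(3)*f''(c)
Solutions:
 f(c) = C1 + C2*erf(3^(3/4)*c/3)


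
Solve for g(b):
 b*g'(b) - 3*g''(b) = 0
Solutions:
 g(b) = C1 + C2*erfi(sqrt(6)*b/6)


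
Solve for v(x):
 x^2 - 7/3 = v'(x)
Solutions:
 v(x) = C1 + x^3/3 - 7*x/3


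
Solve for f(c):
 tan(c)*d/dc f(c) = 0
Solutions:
 f(c) = C1


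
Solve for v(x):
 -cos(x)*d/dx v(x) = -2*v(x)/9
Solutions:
 v(x) = C1*(sin(x) + 1)^(1/9)/(sin(x) - 1)^(1/9)


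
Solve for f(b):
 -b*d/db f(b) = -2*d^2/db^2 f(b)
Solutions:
 f(b) = C1 + C2*erfi(b/2)


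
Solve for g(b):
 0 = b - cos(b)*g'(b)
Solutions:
 g(b) = C1 + Integral(b/cos(b), b)


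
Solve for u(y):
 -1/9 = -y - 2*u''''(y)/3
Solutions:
 u(y) = C1 + C2*y + C3*y^2 + C4*y^3 - y^5/80 + y^4/144


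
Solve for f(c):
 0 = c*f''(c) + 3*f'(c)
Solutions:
 f(c) = C1 + C2/c^2


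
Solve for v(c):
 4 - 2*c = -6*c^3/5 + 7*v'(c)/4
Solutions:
 v(c) = C1 + 6*c^4/35 - 4*c^2/7 + 16*c/7


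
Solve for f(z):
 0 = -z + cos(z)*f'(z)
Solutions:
 f(z) = C1 + Integral(z/cos(z), z)


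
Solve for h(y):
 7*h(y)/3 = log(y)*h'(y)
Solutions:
 h(y) = C1*exp(7*li(y)/3)


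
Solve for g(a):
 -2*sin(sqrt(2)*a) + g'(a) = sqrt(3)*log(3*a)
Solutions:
 g(a) = C1 + sqrt(3)*a*(log(a) - 1) + sqrt(3)*a*log(3) - sqrt(2)*cos(sqrt(2)*a)


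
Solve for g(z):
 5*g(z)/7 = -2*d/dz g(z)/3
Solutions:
 g(z) = C1*exp(-15*z/14)


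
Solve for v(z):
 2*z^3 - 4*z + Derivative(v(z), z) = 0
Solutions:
 v(z) = C1 - z^4/2 + 2*z^2


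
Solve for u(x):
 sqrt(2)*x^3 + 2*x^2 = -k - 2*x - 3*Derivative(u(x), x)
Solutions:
 u(x) = C1 - k*x/3 - sqrt(2)*x^4/12 - 2*x^3/9 - x^2/3


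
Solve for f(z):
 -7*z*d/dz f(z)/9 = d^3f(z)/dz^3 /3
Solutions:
 f(z) = C1 + Integral(C2*airyai(-3^(2/3)*7^(1/3)*z/3) + C3*airybi(-3^(2/3)*7^(1/3)*z/3), z)


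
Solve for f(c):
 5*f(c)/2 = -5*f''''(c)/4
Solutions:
 f(c) = (C1*sin(2^(3/4)*c/2) + C2*cos(2^(3/4)*c/2))*exp(-2^(3/4)*c/2) + (C3*sin(2^(3/4)*c/2) + C4*cos(2^(3/4)*c/2))*exp(2^(3/4)*c/2)


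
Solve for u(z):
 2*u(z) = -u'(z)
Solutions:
 u(z) = C1*exp(-2*z)


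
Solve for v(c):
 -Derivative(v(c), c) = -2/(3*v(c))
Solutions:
 v(c) = -sqrt(C1 + 12*c)/3
 v(c) = sqrt(C1 + 12*c)/3


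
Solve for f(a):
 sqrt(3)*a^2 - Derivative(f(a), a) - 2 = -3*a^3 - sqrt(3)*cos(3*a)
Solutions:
 f(a) = C1 + 3*a^4/4 + sqrt(3)*a^3/3 - 2*a + sqrt(3)*sin(3*a)/3


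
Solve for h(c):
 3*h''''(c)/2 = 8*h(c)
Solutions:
 h(c) = C1*exp(-2*3^(3/4)*c/3) + C2*exp(2*3^(3/4)*c/3) + C3*sin(2*3^(3/4)*c/3) + C4*cos(2*3^(3/4)*c/3)


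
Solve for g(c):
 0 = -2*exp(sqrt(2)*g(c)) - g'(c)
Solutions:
 g(c) = sqrt(2)*(2*log(1/(C1 + 2*c)) - log(2))/4


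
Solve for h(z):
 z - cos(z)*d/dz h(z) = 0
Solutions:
 h(z) = C1 + Integral(z/cos(z), z)


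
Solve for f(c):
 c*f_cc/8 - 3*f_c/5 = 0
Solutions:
 f(c) = C1 + C2*c^(29/5)


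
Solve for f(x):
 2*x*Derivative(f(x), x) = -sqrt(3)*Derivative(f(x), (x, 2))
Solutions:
 f(x) = C1 + C2*erf(3^(3/4)*x/3)


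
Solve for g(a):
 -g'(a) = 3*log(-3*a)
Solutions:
 g(a) = C1 - 3*a*log(-a) + 3*a*(1 - log(3))


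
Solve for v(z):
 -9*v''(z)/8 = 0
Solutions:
 v(z) = C1 + C2*z


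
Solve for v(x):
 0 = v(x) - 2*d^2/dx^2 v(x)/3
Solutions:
 v(x) = C1*exp(-sqrt(6)*x/2) + C2*exp(sqrt(6)*x/2)


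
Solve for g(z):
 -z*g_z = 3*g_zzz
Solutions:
 g(z) = C1 + Integral(C2*airyai(-3^(2/3)*z/3) + C3*airybi(-3^(2/3)*z/3), z)


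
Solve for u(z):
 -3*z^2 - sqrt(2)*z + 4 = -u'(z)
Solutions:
 u(z) = C1 + z^3 + sqrt(2)*z^2/2 - 4*z


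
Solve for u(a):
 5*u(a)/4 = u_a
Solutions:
 u(a) = C1*exp(5*a/4)


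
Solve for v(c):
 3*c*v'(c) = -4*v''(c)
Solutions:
 v(c) = C1 + C2*erf(sqrt(6)*c/4)


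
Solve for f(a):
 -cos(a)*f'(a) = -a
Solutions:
 f(a) = C1 + Integral(a/cos(a), a)


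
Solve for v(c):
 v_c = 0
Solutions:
 v(c) = C1


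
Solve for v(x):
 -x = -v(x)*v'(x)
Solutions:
 v(x) = -sqrt(C1 + x^2)
 v(x) = sqrt(C1 + x^2)


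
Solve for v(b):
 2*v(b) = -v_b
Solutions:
 v(b) = C1*exp(-2*b)


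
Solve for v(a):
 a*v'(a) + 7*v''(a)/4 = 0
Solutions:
 v(a) = C1 + C2*erf(sqrt(14)*a/7)


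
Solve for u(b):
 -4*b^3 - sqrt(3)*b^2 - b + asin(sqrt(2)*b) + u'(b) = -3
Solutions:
 u(b) = C1 + b^4 + sqrt(3)*b^3/3 + b^2/2 - b*asin(sqrt(2)*b) - 3*b - sqrt(2)*sqrt(1 - 2*b^2)/2


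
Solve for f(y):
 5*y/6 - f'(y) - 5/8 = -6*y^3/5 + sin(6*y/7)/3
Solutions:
 f(y) = C1 + 3*y^4/10 + 5*y^2/12 - 5*y/8 + 7*cos(6*y/7)/18


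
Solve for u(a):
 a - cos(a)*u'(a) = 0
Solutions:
 u(a) = C1 + Integral(a/cos(a), a)


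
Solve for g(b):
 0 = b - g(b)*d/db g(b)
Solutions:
 g(b) = -sqrt(C1 + b^2)
 g(b) = sqrt(C1 + b^2)


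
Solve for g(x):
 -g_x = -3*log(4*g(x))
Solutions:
 -Integral(1/(log(_y) + 2*log(2)), (_y, g(x)))/3 = C1 - x


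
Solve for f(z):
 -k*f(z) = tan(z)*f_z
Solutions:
 f(z) = C1*exp(-k*log(sin(z)))


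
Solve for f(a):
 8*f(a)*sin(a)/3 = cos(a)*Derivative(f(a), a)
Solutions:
 f(a) = C1/cos(a)^(8/3)


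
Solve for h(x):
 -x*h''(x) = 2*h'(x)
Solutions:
 h(x) = C1 + C2/x


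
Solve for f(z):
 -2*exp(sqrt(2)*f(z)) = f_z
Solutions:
 f(z) = sqrt(2)*(2*log(1/(C1 + 2*z)) - log(2))/4


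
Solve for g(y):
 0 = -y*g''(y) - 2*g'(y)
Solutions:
 g(y) = C1 + C2/y


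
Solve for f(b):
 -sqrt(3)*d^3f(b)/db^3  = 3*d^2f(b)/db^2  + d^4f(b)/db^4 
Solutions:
 f(b) = C1 + C2*b + (C3*sin(3*b/2) + C4*cos(3*b/2))*exp(-sqrt(3)*b/2)


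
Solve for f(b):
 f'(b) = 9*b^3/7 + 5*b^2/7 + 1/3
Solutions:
 f(b) = C1 + 9*b^4/28 + 5*b^3/21 + b/3


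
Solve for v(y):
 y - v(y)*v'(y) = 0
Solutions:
 v(y) = -sqrt(C1 + y^2)
 v(y) = sqrt(C1 + y^2)


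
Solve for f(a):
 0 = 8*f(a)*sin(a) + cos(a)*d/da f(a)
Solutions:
 f(a) = C1*cos(a)^8


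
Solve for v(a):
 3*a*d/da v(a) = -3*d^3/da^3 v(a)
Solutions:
 v(a) = C1 + Integral(C2*airyai(-a) + C3*airybi(-a), a)


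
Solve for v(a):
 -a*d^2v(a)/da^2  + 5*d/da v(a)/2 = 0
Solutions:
 v(a) = C1 + C2*a^(7/2)


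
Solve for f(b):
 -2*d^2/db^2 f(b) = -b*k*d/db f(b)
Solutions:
 f(b) = Piecewise((-sqrt(pi)*C1*erf(b*sqrt(-k)/2)/sqrt(-k) - C2, (k > 0) | (k < 0)), (-C1*b - C2, True))


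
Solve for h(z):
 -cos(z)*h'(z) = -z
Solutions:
 h(z) = C1 + Integral(z/cos(z), z)


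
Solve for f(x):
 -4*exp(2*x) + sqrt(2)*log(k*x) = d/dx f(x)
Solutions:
 f(x) = C1 + sqrt(2)*x*log(k*x) - sqrt(2)*x - 2*exp(2*x)


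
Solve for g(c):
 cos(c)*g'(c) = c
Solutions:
 g(c) = C1 + Integral(c/cos(c), c)


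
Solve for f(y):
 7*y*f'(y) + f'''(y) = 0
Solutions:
 f(y) = C1 + Integral(C2*airyai(-7^(1/3)*y) + C3*airybi(-7^(1/3)*y), y)


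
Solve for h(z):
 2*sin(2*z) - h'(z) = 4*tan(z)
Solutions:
 h(z) = C1 + 4*log(cos(z)) - cos(2*z)


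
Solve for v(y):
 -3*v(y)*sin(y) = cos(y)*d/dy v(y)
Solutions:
 v(y) = C1*cos(y)^3


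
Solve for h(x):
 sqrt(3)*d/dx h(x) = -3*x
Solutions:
 h(x) = C1 - sqrt(3)*x^2/2


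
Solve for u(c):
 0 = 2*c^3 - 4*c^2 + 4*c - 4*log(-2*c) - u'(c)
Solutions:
 u(c) = C1 + c^4/2 - 4*c^3/3 + 2*c^2 - 4*c*log(-c) + 4*c*(1 - log(2))


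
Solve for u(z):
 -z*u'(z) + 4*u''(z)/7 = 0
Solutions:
 u(z) = C1 + C2*erfi(sqrt(14)*z/4)


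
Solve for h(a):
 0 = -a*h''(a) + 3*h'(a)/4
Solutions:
 h(a) = C1 + C2*a^(7/4)


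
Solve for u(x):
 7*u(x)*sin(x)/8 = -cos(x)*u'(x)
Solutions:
 u(x) = C1*cos(x)^(7/8)


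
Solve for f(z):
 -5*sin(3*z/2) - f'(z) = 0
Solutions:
 f(z) = C1 + 10*cos(3*z/2)/3


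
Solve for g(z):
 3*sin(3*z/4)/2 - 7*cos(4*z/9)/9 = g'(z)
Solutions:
 g(z) = C1 - 7*sin(4*z/9)/4 - 2*cos(3*z/4)


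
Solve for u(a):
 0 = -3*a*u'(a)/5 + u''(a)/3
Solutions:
 u(a) = C1 + C2*erfi(3*sqrt(10)*a/10)


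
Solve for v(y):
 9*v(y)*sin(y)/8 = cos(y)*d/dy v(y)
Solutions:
 v(y) = C1/cos(y)^(9/8)


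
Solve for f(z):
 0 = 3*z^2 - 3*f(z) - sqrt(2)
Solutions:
 f(z) = z^2 - sqrt(2)/3


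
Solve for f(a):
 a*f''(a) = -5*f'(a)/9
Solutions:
 f(a) = C1 + C2*a^(4/9)


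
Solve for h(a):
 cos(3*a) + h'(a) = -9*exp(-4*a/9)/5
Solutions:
 h(a) = C1 - sin(3*a)/3 + 81*exp(-4*a/9)/20


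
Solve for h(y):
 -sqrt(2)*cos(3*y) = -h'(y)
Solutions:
 h(y) = C1 + sqrt(2)*sin(3*y)/3


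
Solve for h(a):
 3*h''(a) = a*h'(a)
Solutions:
 h(a) = C1 + C2*erfi(sqrt(6)*a/6)


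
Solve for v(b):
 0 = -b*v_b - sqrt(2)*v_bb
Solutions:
 v(b) = C1 + C2*erf(2^(1/4)*b/2)


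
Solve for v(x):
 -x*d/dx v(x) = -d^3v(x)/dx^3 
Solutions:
 v(x) = C1 + Integral(C2*airyai(x) + C3*airybi(x), x)


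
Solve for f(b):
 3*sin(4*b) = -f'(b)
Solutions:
 f(b) = C1 + 3*cos(4*b)/4


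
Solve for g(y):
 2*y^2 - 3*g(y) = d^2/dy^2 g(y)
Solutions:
 g(y) = C1*sin(sqrt(3)*y) + C2*cos(sqrt(3)*y) + 2*y^2/3 - 4/9


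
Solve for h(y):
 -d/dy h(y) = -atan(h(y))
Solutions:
 Integral(1/atan(_y), (_y, h(y))) = C1 + y


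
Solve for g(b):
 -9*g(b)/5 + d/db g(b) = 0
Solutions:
 g(b) = C1*exp(9*b/5)


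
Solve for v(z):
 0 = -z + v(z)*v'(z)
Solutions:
 v(z) = -sqrt(C1 + z^2)
 v(z) = sqrt(C1 + z^2)


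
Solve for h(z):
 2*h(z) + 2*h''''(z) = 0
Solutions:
 h(z) = (C1*sin(sqrt(2)*z/2) + C2*cos(sqrt(2)*z/2))*exp(-sqrt(2)*z/2) + (C3*sin(sqrt(2)*z/2) + C4*cos(sqrt(2)*z/2))*exp(sqrt(2)*z/2)


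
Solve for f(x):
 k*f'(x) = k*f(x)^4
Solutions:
 f(x) = (-1/(C1 + 3*x))^(1/3)
 f(x) = (-1/(C1 + x))^(1/3)*(-3^(2/3) - 3*3^(1/6)*I)/6
 f(x) = (-1/(C1 + x))^(1/3)*(-3^(2/3) + 3*3^(1/6)*I)/6


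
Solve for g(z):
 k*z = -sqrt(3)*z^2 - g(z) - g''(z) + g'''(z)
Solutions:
 g(z) = C1*exp(z*(-2^(2/3)*(3*sqrt(93) + 29)^(1/3) - 2*2^(1/3)/(3*sqrt(93) + 29)^(1/3) + 4)/12)*sin(2^(1/3)*sqrt(3)*z*(-2^(1/3)*(3*sqrt(93) + 29)^(1/3) + 2/(3*sqrt(93) + 29)^(1/3))/12) + C2*exp(z*(-2^(2/3)*(3*sqrt(93) + 29)^(1/3) - 2*2^(1/3)/(3*sqrt(93) + 29)^(1/3) + 4)/12)*cos(2^(1/3)*sqrt(3)*z*(-2^(1/3)*(3*sqrt(93) + 29)^(1/3) + 2/(3*sqrt(93) + 29)^(1/3))/12) + C3*exp(z*(2*2^(1/3)/(3*sqrt(93) + 29)^(1/3) + 2 + 2^(2/3)*(3*sqrt(93) + 29)^(1/3))/6) - k*z - sqrt(3)*z^2 + 2*sqrt(3)


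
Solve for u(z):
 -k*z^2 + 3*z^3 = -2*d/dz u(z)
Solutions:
 u(z) = C1 + k*z^3/6 - 3*z^4/8


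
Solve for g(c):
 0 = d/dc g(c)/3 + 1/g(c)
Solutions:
 g(c) = -sqrt(C1 - 6*c)
 g(c) = sqrt(C1 - 6*c)


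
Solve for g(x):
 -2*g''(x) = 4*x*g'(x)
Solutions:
 g(x) = C1 + C2*erf(x)


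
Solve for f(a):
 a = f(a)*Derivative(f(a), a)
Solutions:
 f(a) = -sqrt(C1 + a^2)
 f(a) = sqrt(C1 + a^2)


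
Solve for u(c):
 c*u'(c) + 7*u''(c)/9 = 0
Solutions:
 u(c) = C1 + C2*erf(3*sqrt(14)*c/14)


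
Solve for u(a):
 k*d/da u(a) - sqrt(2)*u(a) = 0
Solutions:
 u(a) = C1*exp(sqrt(2)*a/k)


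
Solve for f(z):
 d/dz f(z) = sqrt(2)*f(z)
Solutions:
 f(z) = C1*exp(sqrt(2)*z)


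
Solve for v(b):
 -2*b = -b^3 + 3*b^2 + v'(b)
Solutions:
 v(b) = C1 + b^4/4 - b^3 - b^2


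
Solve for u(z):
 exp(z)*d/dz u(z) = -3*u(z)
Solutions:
 u(z) = C1*exp(3*exp(-z))


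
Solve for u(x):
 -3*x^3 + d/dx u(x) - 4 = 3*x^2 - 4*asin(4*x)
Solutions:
 u(x) = C1 + 3*x^4/4 + x^3 - 4*x*asin(4*x) + 4*x - sqrt(1 - 16*x^2)


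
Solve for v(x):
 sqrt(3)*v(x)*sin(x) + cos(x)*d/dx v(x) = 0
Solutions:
 v(x) = C1*cos(x)^(sqrt(3))


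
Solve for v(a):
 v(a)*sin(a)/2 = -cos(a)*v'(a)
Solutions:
 v(a) = C1*sqrt(cos(a))


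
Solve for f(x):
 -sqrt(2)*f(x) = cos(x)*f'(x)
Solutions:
 f(x) = C1*(sin(x) - 1)^(sqrt(2)/2)/(sin(x) + 1)^(sqrt(2)/2)


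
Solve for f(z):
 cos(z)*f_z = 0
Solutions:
 f(z) = C1


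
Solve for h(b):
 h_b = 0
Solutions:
 h(b) = C1


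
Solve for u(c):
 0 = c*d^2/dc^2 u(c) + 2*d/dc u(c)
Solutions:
 u(c) = C1 + C2/c


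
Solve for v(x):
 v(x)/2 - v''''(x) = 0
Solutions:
 v(x) = C1*exp(-2^(3/4)*x/2) + C2*exp(2^(3/4)*x/2) + C3*sin(2^(3/4)*x/2) + C4*cos(2^(3/4)*x/2)


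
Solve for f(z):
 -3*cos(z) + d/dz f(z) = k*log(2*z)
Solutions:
 f(z) = C1 + k*z*(log(z) - 1) + k*z*log(2) + 3*sin(z)


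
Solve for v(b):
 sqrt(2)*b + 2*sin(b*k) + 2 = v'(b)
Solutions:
 v(b) = C1 + sqrt(2)*b^2/2 + 2*b - 2*cos(b*k)/k


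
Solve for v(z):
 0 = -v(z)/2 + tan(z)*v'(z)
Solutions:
 v(z) = C1*sqrt(sin(z))


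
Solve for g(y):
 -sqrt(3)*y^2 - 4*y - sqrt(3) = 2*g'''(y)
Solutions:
 g(y) = C1 + C2*y + C3*y^2 - sqrt(3)*y^5/120 - y^4/12 - sqrt(3)*y^3/12


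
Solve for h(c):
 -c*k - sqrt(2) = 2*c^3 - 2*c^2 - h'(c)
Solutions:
 h(c) = C1 + c^4/2 - 2*c^3/3 + c^2*k/2 + sqrt(2)*c


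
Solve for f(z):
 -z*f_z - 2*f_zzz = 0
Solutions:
 f(z) = C1 + Integral(C2*airyai(-2^(2/3)*z/2) + C3*airybi(-2^(2/3)*z/2), z)


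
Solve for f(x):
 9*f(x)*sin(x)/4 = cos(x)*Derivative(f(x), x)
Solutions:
 f(x) = C1/cos(x)^(9/4)


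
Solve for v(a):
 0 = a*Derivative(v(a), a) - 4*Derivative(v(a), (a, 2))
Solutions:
 v(a) = C1 + C2*erfi(sqrt(2)*a/4)


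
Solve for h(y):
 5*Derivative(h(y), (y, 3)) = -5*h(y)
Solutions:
 h(y) = C3*exp(-y) + (C1*sin(sqrt(3)*y/2) + C2*cos(sqrt(3)*y/2))*exp(y/2)


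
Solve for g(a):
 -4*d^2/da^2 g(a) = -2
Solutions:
 g(a) = C1 + C2*a + a^2/4


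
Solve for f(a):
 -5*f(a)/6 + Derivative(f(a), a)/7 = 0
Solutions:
 f(a) = C1*exp(35*a/6)


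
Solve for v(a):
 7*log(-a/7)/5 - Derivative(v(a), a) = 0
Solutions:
 v(a) = C1 + 7*a*log(-a)/5 + 7*a*(-log(7) - 1)/5


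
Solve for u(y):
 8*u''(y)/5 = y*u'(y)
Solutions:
 u(y) = C1 + C2*erfi(sqrt(5)*y/4)


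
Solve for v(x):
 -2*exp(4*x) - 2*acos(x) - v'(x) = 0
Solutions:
 v(x) = C1 - 2*x*acos(x) + 2*sqrt(1 - x^2) - exp(4*x)/2


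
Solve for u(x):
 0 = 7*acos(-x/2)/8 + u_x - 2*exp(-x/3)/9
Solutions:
 u(x) = C1 - 7*x*acos(-x/2)/8 - 7*sqrt(4 - x^2)/8 - 2*exp(-x/3)/3


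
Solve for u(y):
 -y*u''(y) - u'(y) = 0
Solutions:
 u(y) = C1 + C2*log(y)


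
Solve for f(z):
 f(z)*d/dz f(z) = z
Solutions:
 f(z) = -sqrt(C1 + z^2)
 f(z) = sqrt(C1 + z^2)


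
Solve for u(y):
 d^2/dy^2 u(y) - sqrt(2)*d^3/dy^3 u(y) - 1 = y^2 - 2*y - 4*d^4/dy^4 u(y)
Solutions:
 u(y) = C1 + C2*y + y^4/12 + y^3*(-1 + sqrt(2))/3 + y^2*(-3/2 - sqrt(2)) + (C3*sin(sqrt(14)*y/8) + C4*cos(sqrt(14)*y/8))*exp(sqrt(2)*y/8)


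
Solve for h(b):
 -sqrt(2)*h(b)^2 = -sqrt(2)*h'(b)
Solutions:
 h(b) = -1/(C1 + b)


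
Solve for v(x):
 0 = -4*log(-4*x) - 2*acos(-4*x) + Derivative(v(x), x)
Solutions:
 v(x) = C1 + 4*x*log(-x) + 2*x*acos(-4*x) - 4*x + 8*x*log(2) + sqrt(1 - 16*x^2)/2


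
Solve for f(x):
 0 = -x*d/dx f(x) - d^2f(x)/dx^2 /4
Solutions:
 f(x) = C1 + C2*erf(sqrt(2)*x)


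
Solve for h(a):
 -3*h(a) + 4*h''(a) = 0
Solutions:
 h(a) = C1*exp(-sqrt(3)*a/2) + C2*exp(sqrt(3)*a/2)


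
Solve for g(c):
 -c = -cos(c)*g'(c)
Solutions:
 g(c) = C1 + Integral(c/cos(c), c)


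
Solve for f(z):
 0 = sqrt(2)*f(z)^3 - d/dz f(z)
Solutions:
 f(z) = -sqrt(2)*sqrt(-1/(C1 + sqrt(2)*z))/2
 f(z) = sqrt(2)*sqrt(-1/(C1 + sqrt(2)*z))/2


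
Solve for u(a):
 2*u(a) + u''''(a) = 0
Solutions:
 u(a) = (C1*sin(2^(3/4)*a/2) + C2*cos(2^(3/4)*a/2))*exp(-2^(3/4)*a/2) + (C3*sin(2^(3/4)*a/2) + C4*cos(2^(3/4)*a/2))*exp(2^(3/4)*a/2)


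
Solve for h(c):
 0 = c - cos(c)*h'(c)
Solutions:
 h(c) = C1 + Integral(c/cos(c), c)


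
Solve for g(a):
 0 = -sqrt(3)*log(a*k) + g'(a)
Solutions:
 g(a) = C1 + sqrt(3)*a*log(a*k) - sqrt(3)*a


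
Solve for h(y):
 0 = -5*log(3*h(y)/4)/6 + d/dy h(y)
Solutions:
 6*Integral(1/(-log(_y) - log(3) + 2*log(2)), (_y, h(y)))/5 = C1 - y


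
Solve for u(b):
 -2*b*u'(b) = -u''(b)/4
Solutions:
 u(b) = C1 + C2*erfi(2*b)


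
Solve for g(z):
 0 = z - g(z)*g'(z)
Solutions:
 g(z) = -sqrt(C1 + z^2)
 g(z) = sqrt(C1 + z^2)


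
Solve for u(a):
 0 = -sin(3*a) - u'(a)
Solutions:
 u(a) = C1 + cos(3*a)/3


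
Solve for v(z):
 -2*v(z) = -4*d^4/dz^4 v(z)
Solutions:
 v(z) = C1*exp(-2^(3/4)*z/2) + C2*exp(2^(3/4)*z/2) + C3*sin(2^(3/4)*z/2) + C4*cos(2^(3/4)*z/2)


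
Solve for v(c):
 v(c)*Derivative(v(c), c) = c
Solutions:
 v(c) = -sqrt(C1 + c^2)
 v(c) = sqrt(C1 + c^2)


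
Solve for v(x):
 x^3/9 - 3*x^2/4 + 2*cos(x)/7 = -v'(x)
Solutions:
 v(x) = C1 - x^4/36 + x^3/4 - 2*sin(x)/7


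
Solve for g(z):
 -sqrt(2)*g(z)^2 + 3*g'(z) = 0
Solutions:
 g(z) = -3/(C1 + sqrt(2)*z)


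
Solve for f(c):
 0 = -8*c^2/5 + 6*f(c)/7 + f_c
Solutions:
 f(c) = C1*exp(-6*c/7) + 28*c^2/15 - 196*c/45 + 686/135


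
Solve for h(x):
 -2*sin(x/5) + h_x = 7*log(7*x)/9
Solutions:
 h(x) = C1 + 7*x*log(x)/9 - 7*x/9 + 7*x*log(7)/9 - 10*cos(x/5)


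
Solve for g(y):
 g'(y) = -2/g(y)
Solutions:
 g(y) = -sqrt(C1 - 4*y)
 g(y) = sqrt(C1 - 4*y)


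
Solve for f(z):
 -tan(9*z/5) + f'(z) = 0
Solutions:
 f(z) = C1 - 5*log(cos(9*z/5))/9


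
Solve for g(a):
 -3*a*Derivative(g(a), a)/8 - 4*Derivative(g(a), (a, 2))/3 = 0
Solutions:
 g(a) = C1 + C2*erf(3*a/8)


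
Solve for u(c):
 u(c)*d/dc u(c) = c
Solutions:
 u(c) = -sqrt(C1 + c^2)
 u(c) = sqrt(C1 + c^2)


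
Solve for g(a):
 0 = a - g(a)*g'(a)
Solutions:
 g(a) = -sqrt(C1 + a^2)
 g(a) = sqrt(C1 + a^2)


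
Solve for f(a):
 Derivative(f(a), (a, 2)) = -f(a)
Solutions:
 f(a) = C1*sin(a) + C2*cos(a)


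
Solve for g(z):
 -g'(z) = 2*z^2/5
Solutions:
 g(z) = C1 - 2*z^3/15


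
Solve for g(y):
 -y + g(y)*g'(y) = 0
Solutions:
 g(y) = -sqrt(C1 + y^2)
 g(y) = sqrt(C1 + y^2)


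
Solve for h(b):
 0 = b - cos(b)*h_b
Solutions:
 h(b) = C1 + Integral(b/cos(b), b)


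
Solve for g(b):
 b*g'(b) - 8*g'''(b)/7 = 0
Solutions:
 g(b) = C1 + Integral(C2*airyai(7^(1/3)*b/2) + C3*airybi(7^(1/3)*b/2), b)


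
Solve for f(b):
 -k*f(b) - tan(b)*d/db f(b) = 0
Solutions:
 f(b) = C1*exp(-k*log(sin(b)))


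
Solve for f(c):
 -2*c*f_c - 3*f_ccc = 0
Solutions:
 f(c) = C1 + Integral(C2*airyai(-2^(1/3)*3^(2/3)*c/3) + C3*airybi(-2^(1/3)*3^(2/3)*c/3), c)


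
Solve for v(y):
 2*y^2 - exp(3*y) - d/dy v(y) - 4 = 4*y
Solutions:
 v(y) = C1 + 2*y^3/3 - 2*y^2 - 4*y - exp(3*y)/3


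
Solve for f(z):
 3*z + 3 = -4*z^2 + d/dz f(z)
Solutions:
 f(z) = C1 + 4*z^3/3 + 3*z^2/2 + 3*z


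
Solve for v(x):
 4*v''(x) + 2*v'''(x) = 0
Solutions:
 v(x) = C1 + C2*x + C3*exp(-2*x)
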